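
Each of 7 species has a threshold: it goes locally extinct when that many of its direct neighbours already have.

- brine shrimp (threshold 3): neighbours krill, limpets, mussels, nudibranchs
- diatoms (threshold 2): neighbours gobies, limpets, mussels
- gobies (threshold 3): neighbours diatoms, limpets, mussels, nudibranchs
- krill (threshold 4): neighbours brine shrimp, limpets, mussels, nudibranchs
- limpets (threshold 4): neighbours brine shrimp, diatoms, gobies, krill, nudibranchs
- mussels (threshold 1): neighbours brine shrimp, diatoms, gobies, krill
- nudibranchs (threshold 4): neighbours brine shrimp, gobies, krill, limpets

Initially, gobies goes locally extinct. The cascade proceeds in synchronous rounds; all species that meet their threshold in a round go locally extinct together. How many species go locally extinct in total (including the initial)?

Round 1 — gobies goes locally extinct (initial).
Round 2 — checking thresholds:
  diatoms: 1 of 3 neighbours < 2, not yet.
  limpets: 1 of 5 neighbours < 4, not yet.
  mussels: 1 of 4 neighbours ≥ 1, goes locally extinct.
  nudibranchs: 1 of 4 neighbours < 4, not yet.
Round 3 — checking thresholds:
  brine shrimp: 1 of 4 neighbours < 3, not yet.
  diatoms: 2 of 3 neighbours ≥ 2, goes locally extinct.
  krill: 1 of 4 neighbours < 4, not yet.
  limpets: 1 of 5 neighbours < 4, not yet.
  nudibranchs: 1 of 4 neighbours < 4, not yet.
Round 4 — no new extinctions; cascade stops.

3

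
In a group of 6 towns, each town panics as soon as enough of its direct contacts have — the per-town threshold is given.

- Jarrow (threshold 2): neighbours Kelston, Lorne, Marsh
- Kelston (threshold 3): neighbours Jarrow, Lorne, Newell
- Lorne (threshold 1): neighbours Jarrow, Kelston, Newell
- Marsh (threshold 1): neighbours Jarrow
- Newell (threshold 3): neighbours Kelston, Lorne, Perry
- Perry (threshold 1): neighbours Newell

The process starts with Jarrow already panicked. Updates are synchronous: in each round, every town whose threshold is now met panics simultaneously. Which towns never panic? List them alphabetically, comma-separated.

Kelston, Newell, Perry

Round 1 — Jarrow panics (initial).
Round 2 — checking thresholds:
  Kelston: 1 of 3 neighbours < 3, not yet.
  Lorne: 1 of 3 neighbours ≥ 1, panics.
  Marsh: 1 of 1 neighbours ≥ 1, panics.
Round 3 — no new panics; cascade stops.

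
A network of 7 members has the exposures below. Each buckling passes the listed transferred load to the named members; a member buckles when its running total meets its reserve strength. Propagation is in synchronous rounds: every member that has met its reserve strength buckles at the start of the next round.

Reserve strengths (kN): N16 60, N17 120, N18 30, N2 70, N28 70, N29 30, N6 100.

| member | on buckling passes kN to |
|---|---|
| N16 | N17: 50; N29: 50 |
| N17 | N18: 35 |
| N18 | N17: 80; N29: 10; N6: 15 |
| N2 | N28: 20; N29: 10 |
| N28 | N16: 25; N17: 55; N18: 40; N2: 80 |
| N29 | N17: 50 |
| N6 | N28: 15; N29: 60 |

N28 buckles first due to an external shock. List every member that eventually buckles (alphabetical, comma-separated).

N17, N18, N2, N28

Round 1 — N28 buckles (initial).
  N16: +25 → 25 < 60
  N17: +55 → 55 < 120
  N18: +40 → 40 ≥ 30
  N2: +80 → 80 ≥ 70
Round 2 — N18, N2 buckle.
  N17: +80 → 135 ≥ 120
  N29: +10+10 → 20 < 30
  N6: +15 → 15 < 100
Round 3 — N17 buckles.
No further bucklings.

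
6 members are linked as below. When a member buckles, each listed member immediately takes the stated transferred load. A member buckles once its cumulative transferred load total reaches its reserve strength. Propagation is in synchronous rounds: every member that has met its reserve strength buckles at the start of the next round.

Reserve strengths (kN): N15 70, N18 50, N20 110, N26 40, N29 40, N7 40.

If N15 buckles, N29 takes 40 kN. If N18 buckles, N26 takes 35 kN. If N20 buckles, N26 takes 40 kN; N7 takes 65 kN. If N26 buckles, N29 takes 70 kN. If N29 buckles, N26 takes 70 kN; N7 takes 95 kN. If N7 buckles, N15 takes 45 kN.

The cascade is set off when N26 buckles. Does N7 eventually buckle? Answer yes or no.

Round 1 — N26 buckles (initial).
  N29: +70 → 70 ≥ 40
Round 2 — N29 buckles.
  N7: +95 → 95 ≥ 40
Round 3 — N7 buckles.
  N15: +45 → 45 < 70
No further bucklings.

yes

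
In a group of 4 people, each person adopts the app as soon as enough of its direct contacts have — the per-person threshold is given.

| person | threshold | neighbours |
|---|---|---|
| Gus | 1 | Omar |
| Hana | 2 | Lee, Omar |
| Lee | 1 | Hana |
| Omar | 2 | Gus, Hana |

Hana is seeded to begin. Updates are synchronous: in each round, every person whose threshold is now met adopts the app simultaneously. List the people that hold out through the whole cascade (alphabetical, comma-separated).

Round 1 — Hana adopts the app (initial).
Round 2 — checking thresholds:
  Lee: 1 of 1 neighbours ≥ 1, adopts the app.
  Omar: 1 of 2 neighbours < 2, below threshold.
Round 3 — no new adoptions; cascade stops.

Gus, Omar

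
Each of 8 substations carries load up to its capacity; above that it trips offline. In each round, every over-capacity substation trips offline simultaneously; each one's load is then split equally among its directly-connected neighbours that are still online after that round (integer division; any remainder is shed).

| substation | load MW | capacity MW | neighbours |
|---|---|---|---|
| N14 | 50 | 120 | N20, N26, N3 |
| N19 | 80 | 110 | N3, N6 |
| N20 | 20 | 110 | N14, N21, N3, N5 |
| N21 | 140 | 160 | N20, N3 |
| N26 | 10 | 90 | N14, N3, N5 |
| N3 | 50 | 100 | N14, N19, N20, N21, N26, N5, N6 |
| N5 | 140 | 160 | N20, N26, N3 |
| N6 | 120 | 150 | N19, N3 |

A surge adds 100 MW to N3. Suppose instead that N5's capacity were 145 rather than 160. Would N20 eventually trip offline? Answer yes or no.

With N5's capacity at 145:
Round 1 — N3 at 150 > 100. N3 trips offline.
  N3 sheds 150 MW to N14, N19, N20, N21, N26, N5, N6: 21 each (3 lost).
    N14: 50+21 = 71 ≤ 120
    N19: 80+21 = 101 ≤ 110
    N20: 20+21 = 41 ≤ 110
    N21: 140+21 = 161 > 160
    N26: 10+21 = 31 ≤ 90
    N5: 140+21 = 161 > 145
    N6: 120+21 = 141 ≤ 150
Round 2 — N21, N5 trip offline.
  N21 sheds 161 MW to N20: 161 each.
    N20: 41+161 = 202 > 110
  N5 sheds 161 MW to N20, N26: 80 each (1 lost).
    N20: 202+80 = 282 > 110
    N26: 31+80 = 111 > 90
Round 3 — N20, N26 trip offline.
  N20 sheds 282 MW to N14: 282 each.
    N14: 71+282 = 353 > 120
  N26 sheds 111 MW to N14: 111 each.
    N14: 353+111 = 464 > 120
Round 4 — N14 trips offline.
  N14 sheds 464 MW: no online neighbours, lost.
No further trips.

yes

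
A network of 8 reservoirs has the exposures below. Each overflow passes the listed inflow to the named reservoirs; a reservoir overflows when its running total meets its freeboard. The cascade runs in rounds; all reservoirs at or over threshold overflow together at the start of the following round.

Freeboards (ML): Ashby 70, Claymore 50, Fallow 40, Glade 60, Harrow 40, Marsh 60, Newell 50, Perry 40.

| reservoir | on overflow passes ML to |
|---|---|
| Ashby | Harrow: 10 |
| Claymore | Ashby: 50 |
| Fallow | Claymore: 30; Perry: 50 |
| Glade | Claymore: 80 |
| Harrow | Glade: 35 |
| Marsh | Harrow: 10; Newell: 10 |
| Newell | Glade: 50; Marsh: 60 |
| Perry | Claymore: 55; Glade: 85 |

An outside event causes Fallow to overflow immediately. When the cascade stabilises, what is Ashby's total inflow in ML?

Round 1 — Fallow overflows (initial).
  Claymore: +30 → 30 < 50
  Perry: +50 → 50 ≥ 40
Round 2 — Perry overflows.
  Claymore: +55 → 85 ≥ 50
  Glade: +85 → 85 ≥ 60
Round 3 — Claymore, Glade overflow.
  Ashby: +50 → 50 < 70
No further overflows.

50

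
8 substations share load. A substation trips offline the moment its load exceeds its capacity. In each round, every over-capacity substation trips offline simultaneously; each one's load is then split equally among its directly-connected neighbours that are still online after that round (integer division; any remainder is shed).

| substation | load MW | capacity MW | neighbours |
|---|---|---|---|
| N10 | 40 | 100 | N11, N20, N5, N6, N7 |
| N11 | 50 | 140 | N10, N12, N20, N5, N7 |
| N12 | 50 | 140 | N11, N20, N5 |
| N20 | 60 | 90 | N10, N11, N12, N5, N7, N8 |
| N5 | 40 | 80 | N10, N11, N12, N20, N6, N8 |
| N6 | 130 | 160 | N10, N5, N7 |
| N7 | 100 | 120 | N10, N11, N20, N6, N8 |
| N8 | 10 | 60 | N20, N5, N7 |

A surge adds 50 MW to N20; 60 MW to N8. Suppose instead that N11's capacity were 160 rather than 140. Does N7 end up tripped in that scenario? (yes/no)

With N11's capacity at 160:
Round 1 — N20 at 110 > 90; N8 at 70 > 60. N20, N8 trip offline.
  N20 sheds 110 MW to N10, N11, N12, N5, N7: 22 each.
    N10: 40+22 = 62 ≤ 100
    N11: 50+22 = 72 ≤ 160
    N12: 50+22 = 72 ≤ 140
    N5: 40+22 = 62 ≤ 80
    N7: 100+22 = 122 > 120
  N8 sheds 70 MW to N5, N7: 35 each.
    N5: 62+35 = 97 > 80
    N7: 122+35 = 157 > 120
Round 2 — N5, N7 trip offline.
  N5 sheds 97 MW to N10, N11, N12, N6: 24 each (1 lost).
    N10: 62+24 = 86 ≤ 100
    N11: 72+24 = 96 ≤ 160
    N12: 72+24 = 96 ≤ 140
    N6: 130+24 = 154 ≤ 160
  N7 sheds 157 MW to N10, N11, N6: 52 each (1 lost).
    N10: 86+52 = 138 > 100
    N11: 96+52 = 148 ≤ 160
    N6: 154+52 = 206 > 160
Round 3 — N10, N6 trip offline.
  N10 sheds 138 MW to N11: 138 each.
    N11: 148+138 = 286 > 160
  N6 sheds 206 MW: no online neighbours, lost.
Round 4 — N11 trips offline.
  N11 sheds 286 MW to N12: 286 each.
    N12: 96+286 = 382 > 140
Round 5 — N12 trips offline.
  N12 sheds 382 MW: no online neighbours, lost.
No further trips.

yes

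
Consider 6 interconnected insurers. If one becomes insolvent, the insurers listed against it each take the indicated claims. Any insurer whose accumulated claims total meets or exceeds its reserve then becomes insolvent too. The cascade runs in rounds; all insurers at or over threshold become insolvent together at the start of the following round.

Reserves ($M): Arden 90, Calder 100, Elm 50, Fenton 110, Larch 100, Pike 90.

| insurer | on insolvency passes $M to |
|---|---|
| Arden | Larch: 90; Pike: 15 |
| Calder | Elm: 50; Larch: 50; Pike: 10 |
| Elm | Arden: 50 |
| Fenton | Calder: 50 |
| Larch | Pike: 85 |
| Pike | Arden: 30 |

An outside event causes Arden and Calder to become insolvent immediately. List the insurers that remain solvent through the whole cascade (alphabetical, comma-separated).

Round 1 — Arden, Calder become insolvent (initial).
  Elm: +50 → 50 ≥ 50
  Larch: +90+50 → 140 ≥ 100
  Pike: +15+10 → 25 < 90
Round 2 — Elm, Larch become insolvent.
  Pike: +85 → 110 ≥ 90
Round 3 — Pike becomes insolvent.
No further insolvencies.

Fenton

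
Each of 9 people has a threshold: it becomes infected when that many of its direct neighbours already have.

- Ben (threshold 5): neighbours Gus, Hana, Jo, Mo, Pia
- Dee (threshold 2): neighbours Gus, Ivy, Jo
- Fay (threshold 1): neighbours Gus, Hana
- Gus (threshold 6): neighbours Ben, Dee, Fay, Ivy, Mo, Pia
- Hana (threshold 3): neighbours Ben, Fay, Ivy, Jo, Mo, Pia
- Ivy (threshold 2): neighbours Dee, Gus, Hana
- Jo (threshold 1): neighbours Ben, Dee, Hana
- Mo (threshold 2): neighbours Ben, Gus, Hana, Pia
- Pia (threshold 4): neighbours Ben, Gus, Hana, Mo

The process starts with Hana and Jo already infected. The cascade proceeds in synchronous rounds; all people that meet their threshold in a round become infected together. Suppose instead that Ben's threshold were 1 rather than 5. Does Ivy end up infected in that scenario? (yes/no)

no

With Ben's threshold at 1:
Round 1 — Hana, Jo become infected (initial).
Round 2 — checking thresholds:
  Ben: 2 of 5 neighbours ≥ 1, becomes infected.
  Dee: 1 of 3 neighbours < 2, not yet.
  Fay: 1 of 2 neighbours ≥ 1, becomes infected.
  Ivy: 1 of 3 neighbours < 2, not yet.
  Mo: 1 of 4 neighbours < 2, not yet.
  Pia: 1 of 4 neighbours < 4, not yet.
Round 3 — checking thresholds:
  Dee: 1 of 3 neighbours < 2, not yet.
  Gus: 2 of 6 neighbours < 6, not yet.
  Ivy: 1 of 3 neighbours < 2, not yet.
  Mo: 2 of 4 neighbours ≥ 2, becomes infected.
  Pia: 2 of 4 neighbours < 4, not yet.
Round 4 — no new infections; cascade stops.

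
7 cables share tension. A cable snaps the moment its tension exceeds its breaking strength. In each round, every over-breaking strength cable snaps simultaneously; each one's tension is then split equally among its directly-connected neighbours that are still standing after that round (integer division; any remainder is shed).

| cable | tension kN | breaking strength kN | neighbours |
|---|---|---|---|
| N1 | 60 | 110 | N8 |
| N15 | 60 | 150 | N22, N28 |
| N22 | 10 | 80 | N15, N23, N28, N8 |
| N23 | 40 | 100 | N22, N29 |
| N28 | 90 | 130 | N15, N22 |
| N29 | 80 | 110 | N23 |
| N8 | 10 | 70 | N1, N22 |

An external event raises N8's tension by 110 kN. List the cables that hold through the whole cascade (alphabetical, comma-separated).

N15, N22, N23, N28, N29

Round 1 — N8 at 120 > 70. N8 snaps.
  N8 sheds 120 kN to N1, N22: 60 each.
    N1: 60+60 = 120 > 110
    N22: 10+60 = 70 ≤ 80
Round 2 — N1 snaps.
  N1 sheds 120 kN: no online neighbours, lost.
No further breaks.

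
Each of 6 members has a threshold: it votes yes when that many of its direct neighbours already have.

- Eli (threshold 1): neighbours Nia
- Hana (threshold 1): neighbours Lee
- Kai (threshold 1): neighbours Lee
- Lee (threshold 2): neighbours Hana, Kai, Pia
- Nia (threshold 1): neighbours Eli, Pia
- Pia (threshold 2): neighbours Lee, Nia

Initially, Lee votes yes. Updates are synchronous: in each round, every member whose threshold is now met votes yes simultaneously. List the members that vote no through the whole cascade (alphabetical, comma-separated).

Round 1 — Lee votes yes (initial).
Round 2 — checking thresholds:
  Hana: 1 of 1 neighbours ≥ 1, votes yes.
  Kai: 1 of 1 neighbours ≥ 1, votes yes.
  Pia: 1 of 2 neighbours < 2, not yet.
Round 3 — no new yes votes; cascade stops.

Eli, Nia, Pia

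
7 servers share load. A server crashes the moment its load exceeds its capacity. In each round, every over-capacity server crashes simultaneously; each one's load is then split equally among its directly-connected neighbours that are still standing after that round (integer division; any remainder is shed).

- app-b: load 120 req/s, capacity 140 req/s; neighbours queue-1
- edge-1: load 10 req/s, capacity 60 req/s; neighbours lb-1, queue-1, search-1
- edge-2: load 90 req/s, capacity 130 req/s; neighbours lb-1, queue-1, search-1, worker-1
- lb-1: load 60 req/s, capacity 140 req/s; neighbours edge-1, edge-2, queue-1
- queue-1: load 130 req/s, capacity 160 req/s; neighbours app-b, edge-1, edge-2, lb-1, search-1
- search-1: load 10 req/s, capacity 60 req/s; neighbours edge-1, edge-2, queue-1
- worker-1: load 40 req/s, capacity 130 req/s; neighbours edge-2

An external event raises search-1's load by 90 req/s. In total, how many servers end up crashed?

6

Round 1 — search-1 at 100 > 60. search-1 crashes.
  search-1 sheds 100 req/s to edge-1, edge-2, queue-1: 33 each (1 lost).
    edge-1: 10+33 = 43 ≤ 60
    edge-2: 90+33 = 123 ≤ 130
    queue-1: 130+33 = 163 > 160
Round 2 — queue-1 crashes.
  queue-1 sheds 163 req/s to app-b, edge-1, edge-2, lb-1: 40 each (3 lost).
    app-b: 120+40 = 160 > 140
    edge-1: 43+40 = 83 > 60
    edge-2: 123+40 = 163 > 130
    lb-1: 60+40 = 100 ≤ 140
Round 3 — app-b, edge-1, edge-2 crash.
  app-b sheds 160 req/s: no online neighbours, lost.
  edge-1 sheds 83 req/s to lb-1: 83 each.
    lb-1: 100+83 = 183 > 140
  edge-2 sheds 163 req/s to lb-1, worker-1: 81 each (1 lost).
    lb-1: 183+81 = 264 > 140
    worker-1: 40+81 = 121 ≤ 130
Round 4 — lb-1 crashes.
  lb-1 sheds 264 req/s: no online neighbours, lost.
No further crashes.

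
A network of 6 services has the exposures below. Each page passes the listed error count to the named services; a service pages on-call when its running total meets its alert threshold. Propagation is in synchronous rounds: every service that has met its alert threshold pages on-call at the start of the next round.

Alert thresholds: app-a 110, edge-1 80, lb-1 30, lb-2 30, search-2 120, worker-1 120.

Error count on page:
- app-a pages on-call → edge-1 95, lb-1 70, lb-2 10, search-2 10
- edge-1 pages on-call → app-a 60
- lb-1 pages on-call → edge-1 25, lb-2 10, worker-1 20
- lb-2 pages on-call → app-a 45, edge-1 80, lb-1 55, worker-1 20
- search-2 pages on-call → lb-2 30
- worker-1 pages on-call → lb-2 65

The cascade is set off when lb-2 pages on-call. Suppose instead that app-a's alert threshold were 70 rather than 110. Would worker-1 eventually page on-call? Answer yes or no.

no

With app-a's alert threshold at 70:
Round 1 — lb-2 pages on-call (initial).
  app-a: +45 → 45 < 70
  edge-1: +80 → 80 ≥ 80
  lb-1: +55 → 55 ≥ 30
  worker-1: +20 → 20 < 120
Round 2 — edge-1, lb-1 page on-call.
  app-a: +60 → 105 ≥ 70
  worker-1: +20 → 40 < 120
Round 3 — app-a pages on-call.
  search-2: +10 → 10 < 120
No further pages.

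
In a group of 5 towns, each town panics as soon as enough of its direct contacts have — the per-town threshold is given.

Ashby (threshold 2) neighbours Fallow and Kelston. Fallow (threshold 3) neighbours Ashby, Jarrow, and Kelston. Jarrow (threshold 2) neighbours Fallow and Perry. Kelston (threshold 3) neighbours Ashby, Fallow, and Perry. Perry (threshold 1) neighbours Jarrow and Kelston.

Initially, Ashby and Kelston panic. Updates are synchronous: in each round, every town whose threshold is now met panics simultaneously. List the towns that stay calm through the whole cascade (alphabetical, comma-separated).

Fallow, Jarrow

Round 1 — Ashby, Kelston panic (initial).
Round 2 — checking thresholds:
  Fallow: 2 of 3 neighbours < 3, holds.
  Perry: 1 of 2 neighbours ≥ 1, panics.
Round 3 — no new panics; cascade stops.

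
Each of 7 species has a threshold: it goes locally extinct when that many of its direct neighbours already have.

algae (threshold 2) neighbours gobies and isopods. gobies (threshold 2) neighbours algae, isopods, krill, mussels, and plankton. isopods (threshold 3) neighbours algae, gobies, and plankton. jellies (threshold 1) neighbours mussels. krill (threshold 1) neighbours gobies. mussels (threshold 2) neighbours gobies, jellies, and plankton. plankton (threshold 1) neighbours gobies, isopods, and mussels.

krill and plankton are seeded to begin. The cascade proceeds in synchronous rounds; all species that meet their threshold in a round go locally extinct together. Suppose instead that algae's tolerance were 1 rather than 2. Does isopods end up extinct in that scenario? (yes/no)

yes

With algae's tolerance at 1:
Round 1 — krill, plankton go locally extinct (initial).
Round 2 — checking thresholds:
  gobies: 2 of 5 neighbours ≥ 2, goes locally extinct.
  isopods: 1 of 3 neighbours < 3, not yet.
  mussels: 1 of 3 neighbours < 2, not yet.
Round 3 — checking thresholds:
  algae: 1 of 2 neighbours ≥ 1, goes locally extinct.
  isopods: 2 of 3 neighbours < 3, not yet.
  mussels: 2 of 3 neighbours ≥ 2, goes locally extinct.
Round 4 — checking thresholds:
  isopods: 3 of 3 neighbours ≥ 3, goes locally extinct.
  jellies: 1 of 1 neighbours ≥ 1, goes locally extinct.
Round 5 — no new extinctions; cascade stops.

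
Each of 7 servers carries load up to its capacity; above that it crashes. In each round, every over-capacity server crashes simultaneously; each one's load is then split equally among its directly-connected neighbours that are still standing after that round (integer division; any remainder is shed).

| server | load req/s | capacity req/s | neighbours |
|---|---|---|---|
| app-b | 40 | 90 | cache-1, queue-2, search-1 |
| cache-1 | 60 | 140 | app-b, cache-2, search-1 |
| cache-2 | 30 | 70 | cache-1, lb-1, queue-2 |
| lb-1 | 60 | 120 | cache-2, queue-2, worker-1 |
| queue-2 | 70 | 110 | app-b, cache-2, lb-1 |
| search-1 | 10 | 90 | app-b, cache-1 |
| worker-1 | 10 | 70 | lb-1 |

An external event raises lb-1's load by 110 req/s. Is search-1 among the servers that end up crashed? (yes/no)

Round 1 — lb-1 at 170 > 120. lb-1 crashes.
  lb-1 sheds 170 req/s to cache-2, queue-2, worker-1: 56 each (2 lost).
    cache-2: 30+56 = 86 > 70
    queue-2: 70+56 = 126 > 110
    worker-1: 10+56 = 66 ≤ 70
Round 2 — cache-2, queue-2 crash.
  cache-2 sheds 86 req/s to cache-1: 86 each.
    cache-1: 60+86 = 146 > 140
  queue-2 sheds 126 req/s to app-b: 126 each.
    app-b: 40+126 = 166 > 90
Round 3 — app-b, cache-1 crash.
  app-b sheds 166 req/s to search-1: 166 each.
    search-1: 10+166 = 176 > 90
  cache-1 sheds 146 req/s to search-1: 146 each.
    search-1: 176+146 = 322 > 90
Round 4 — search-1 crashes.
  search-1 sheds 322 req/s: no online neighbours, lost.
No further crashes.

yes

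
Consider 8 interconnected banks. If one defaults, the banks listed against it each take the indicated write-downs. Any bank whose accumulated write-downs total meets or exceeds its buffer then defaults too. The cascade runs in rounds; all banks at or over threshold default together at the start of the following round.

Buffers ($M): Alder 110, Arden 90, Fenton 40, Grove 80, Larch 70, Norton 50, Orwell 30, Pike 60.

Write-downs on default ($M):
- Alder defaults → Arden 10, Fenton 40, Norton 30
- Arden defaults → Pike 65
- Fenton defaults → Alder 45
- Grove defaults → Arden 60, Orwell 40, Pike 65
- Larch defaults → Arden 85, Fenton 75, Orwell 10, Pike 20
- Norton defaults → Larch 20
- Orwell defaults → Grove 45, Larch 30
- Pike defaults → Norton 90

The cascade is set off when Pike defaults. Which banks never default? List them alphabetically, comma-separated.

Round 1 — Pike defaults (initial).
  Norton: +90 → 90 ≥ 50
Round 2 — Norton defaults.
  Larch: +20 → 20 < 70
No further defaults.

Alder, Arden, Fenton, Grove, Larch, Orwell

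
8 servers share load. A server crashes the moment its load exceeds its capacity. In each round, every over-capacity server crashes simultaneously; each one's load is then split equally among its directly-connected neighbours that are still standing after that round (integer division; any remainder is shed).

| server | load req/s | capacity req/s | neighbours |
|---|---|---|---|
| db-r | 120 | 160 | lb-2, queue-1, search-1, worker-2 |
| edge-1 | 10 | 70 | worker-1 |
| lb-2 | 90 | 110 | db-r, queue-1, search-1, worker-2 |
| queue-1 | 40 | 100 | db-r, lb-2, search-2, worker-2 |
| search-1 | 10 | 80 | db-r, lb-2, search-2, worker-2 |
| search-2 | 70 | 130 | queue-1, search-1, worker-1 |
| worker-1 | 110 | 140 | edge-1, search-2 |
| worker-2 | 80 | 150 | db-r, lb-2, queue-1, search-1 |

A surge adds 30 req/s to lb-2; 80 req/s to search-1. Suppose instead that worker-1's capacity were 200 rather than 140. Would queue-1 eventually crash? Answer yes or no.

yes

With worker-1's capacity at 200:
Round 1 — lb-2 at 120 > 110; search-1 at 90 > 80. lb-2, search-1 crash.
  lb-2 sheds 120 req/s to db-r, queue-1, worker-2: 40 each.
    db-r: 120+40 = 160 ≤ 160
    queue-1: 40+40 = 80 ≤ 100
    worker-2: 80+40 = 120 ≤ 150
  search-1 sheds 90 req/s to db-r, search-2, worker-2: 30 each.
    db-r: 160+30 = 190 > 160
    search-2: 70+30 = 100 ≤ 130
    worker-2: 120+30 = 150 ≤ 150
Round 2 — db-r crashes.
  db-r sheds 190 req/s to queue-1, worker-2: 95 each.
    queue-1: 80+95 = 175 > 100
    worker-2: 150+95 = 245 > 150
Round 3 — queue-1, worker-2 crash.
  queue-1 sheds 175 req/s to search-2: 175 each.
    search-2: 100+175 = 275 > 130
  worker-2 sheds 245 req/s: no online neighbours, lost.
Round 4 — search-2 crashes.
  search-2 sheds 275 req/s to worker-1: 275 each.
    worker-1: 110+275 = 385 > 200
Round 5 — worker-1 crashes.
  worker-1 sheds 385 req/s to edge-1: 385 each.
    edge-1: 10+385 = 395 > 70
Round 6 — edge-1 crashes.
  edge-1 sheds 395 req/s: no online neighbours, lost.
No further crashes.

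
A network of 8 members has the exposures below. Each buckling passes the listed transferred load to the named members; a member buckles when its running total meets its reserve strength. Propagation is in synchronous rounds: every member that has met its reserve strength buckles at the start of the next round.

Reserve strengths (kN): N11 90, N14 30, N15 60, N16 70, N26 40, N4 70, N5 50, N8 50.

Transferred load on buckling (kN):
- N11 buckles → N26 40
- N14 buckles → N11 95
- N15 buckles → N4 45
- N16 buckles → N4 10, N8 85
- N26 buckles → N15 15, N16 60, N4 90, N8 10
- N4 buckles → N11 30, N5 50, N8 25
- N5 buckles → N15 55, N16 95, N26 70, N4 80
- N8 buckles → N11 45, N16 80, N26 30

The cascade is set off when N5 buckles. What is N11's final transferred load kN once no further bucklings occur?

75

Round 1 — N5 buckles (initial).
  N15: +55 → 55 < 60
  N16: +95 → 95 ≥ 70
  N26: +70 → 70 ≥ 40
  N4: +80 → 80 ≥ 70
Round 2 — N16, N26, N4 buckle.
  N11: +30 → 30 < 90
  N15: +15 → 70 ≥ 60
  N8: +85+10+25 → 120 ≥ 50
Round 3 — N15, N8 buckle.
  N11: +45 → 75 < 90
No further bucklings.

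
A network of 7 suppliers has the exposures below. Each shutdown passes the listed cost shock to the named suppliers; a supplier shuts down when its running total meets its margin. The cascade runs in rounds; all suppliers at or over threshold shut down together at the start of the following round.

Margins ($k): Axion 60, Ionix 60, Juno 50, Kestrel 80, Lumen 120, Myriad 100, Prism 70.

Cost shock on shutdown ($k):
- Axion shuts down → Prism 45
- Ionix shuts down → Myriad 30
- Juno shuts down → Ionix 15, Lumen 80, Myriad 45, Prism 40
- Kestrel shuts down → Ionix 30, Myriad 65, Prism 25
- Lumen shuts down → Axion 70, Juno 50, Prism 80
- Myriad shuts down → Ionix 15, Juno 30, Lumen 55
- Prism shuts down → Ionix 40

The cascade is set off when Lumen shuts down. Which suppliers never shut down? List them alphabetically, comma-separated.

Ionix, Kestrel, Myriad

Round 1 — Lumen shuts down (initial).
  Axion: +70 → 70 ≥ 60
  Juno: +50 → 50 ≥ 50
  Prism: +80 → 80 ≥ 70
Round 2 — Axion, Juno, Prism shut down.
  Ionix: +15+40 → 55 < 60
  Myriad: +45 → 45 < 100
No further shutdowns.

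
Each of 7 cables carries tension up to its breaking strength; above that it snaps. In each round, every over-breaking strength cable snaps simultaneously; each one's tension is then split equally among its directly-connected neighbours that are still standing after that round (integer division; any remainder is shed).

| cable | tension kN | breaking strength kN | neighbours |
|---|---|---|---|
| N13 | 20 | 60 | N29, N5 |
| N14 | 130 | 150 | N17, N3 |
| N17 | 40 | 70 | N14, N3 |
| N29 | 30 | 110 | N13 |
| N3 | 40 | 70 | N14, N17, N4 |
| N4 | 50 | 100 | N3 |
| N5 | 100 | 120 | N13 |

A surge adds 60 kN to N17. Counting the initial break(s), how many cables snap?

4

Round 1 — N17 at 100 > 70. N17 snaps.
  N17 sheds 100 kN to N14, N3: 50 each.
    N14: 130+50 = 180 > 150
    N3: 40+50 = 90 > 70
Round 2 — N14, N3 snap.
  N14 sheds 180 kN: no online neighbours, lost.
  N3 sheds 90 kN to N4: 90 each.
    N4: 50+90 = 140 > 100
Round 3 — N4 snaps.
  N4 sheds 140 kN: no online neighbours, lost.
No further breaks.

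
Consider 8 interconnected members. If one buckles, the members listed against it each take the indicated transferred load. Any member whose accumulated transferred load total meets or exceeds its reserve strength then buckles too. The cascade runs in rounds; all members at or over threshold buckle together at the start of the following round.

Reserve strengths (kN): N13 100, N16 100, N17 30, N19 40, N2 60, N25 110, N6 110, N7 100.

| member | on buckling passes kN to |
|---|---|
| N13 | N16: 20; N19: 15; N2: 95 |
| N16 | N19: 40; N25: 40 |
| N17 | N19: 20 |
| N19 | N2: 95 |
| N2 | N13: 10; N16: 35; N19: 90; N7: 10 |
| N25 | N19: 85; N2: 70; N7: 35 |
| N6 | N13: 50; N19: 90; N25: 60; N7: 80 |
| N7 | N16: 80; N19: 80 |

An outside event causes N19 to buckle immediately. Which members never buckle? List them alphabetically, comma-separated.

Round 1 — N19 buckles (initial).
  N2: +95 → 95 ≥ 60
Round 2 — N2 buckles.
  N13: +10 → 10 < 100
  N16: +35 → 35 < 100
  N7: +10 → 10 < 100
No further bucklings.

N13, N16, N17, N25, N6, N7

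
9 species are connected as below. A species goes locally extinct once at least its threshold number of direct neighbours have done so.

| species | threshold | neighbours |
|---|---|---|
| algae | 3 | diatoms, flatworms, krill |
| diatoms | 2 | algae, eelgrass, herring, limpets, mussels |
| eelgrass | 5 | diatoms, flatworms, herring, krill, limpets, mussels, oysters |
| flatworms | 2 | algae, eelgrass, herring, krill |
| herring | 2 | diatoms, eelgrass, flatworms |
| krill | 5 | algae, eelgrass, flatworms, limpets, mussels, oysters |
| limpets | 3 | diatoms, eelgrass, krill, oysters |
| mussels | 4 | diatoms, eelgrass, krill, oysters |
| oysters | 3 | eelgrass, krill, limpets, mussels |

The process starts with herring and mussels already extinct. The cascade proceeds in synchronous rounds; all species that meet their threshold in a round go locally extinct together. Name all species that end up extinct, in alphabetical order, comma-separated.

Round 1 — herring, mussels go locally extinct (initial).
Round 2 — checking thresholds:
  diatoms: 2 of 5 neighbours ≥ 2, goes locally extinct.
  eelgrass: 2 of 7 neighbours < 5, not yet.
  flatworms: 1 of 4 neighbours < 2, not yet.
  krill: 1 of 6 neighbours < 5, not yet.
  oysters: 1 of 4 neighbours < 3, not yet.
Round 3 — no new extinctions; cascade stops.

diatoms, herring, mussels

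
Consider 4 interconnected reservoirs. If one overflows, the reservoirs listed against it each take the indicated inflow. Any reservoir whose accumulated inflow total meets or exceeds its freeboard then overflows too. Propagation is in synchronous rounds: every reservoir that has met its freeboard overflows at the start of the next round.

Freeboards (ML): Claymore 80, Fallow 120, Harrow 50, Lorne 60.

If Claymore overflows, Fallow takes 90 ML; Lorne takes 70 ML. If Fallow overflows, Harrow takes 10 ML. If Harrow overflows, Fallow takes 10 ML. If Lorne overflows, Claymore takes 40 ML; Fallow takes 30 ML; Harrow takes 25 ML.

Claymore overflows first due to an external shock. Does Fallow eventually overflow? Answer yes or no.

Round 1 — Claymore overflows (initial).
  Fallow: +90 → 90 < 120
  Lorne: +70 → 70 ≥ 60
Round 2 — Lorne overflows.
  Fallow: +30 → 120 ≥ 120
  Harrow: +25 → 25 < 50
Round 3 — Fallow overflows.
  Harrow: +10 → 35 < 50
No further overflows.

yes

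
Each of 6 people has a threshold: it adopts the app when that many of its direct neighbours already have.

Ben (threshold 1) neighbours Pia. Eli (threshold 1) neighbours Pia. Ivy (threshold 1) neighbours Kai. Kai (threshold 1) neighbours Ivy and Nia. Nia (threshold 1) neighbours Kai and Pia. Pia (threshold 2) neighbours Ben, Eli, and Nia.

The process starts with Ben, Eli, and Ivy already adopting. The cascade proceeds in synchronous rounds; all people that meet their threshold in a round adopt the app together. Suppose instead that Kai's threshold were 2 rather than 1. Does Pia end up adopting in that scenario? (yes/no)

With Kai's threshold at 2:
Round 1 — Ben, Eli, Ivy adopt the app (initial).
Round 2 — checking thresholds:
  Kai: 1 of 2 neighbours < 2, holds.
  Pia: 2 of 3 neighbours ≥ 2, adopts the app.
Round 3 — checking thresholds:
  Kai: 1 of 2 neighbours < 2, holds.
  Nia: 1 of 2 neighbours ≥ 1, adopts the app.
Round 4 — checking thresholds:
  Kai: 2 of 2 neighbours ≥ 2, adopts the app.
Round 5 — no new adoptions; cascade stops.

yes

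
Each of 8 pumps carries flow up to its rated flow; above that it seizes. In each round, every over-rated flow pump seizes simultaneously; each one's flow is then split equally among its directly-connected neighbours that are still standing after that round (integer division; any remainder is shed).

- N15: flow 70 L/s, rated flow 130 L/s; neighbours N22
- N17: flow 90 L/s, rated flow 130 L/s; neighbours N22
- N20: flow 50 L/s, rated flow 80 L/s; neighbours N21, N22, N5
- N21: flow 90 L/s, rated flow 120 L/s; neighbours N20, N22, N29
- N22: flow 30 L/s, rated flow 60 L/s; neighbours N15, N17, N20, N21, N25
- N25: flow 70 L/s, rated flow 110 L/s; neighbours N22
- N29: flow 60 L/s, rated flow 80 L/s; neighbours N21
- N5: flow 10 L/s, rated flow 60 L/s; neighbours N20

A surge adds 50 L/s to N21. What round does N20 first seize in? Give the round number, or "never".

Round 1 — N21 at 140 > 120. N21 seizes.
  N21 sheds 140 L/s to N20, N22, N29: 46 each (2 lost).
    N20: 50+46 = 96 > 80
    N22: 30+46 = 76 > 60
    N29: 60+46 = 106 > 80
Round 2 — N20, N22, N29 seize.
  N20 sheds 96 L/s to N5: 96 each.
    N5: 10+96 = 106 > 60
  N22 sheds 76 L/s to N15, N17, N25: 25 each (1 lost).
    N15: 70+25 = 95 ≤ 130
    N17: 90+25 = 115 ≤ 130
    N25: 70+25 = 95 ≤ 110
  N29 sheds 106 L/s: no online neighbours, lost.
Round 3 — N5 seizes.
  N5 sheds 106 L/s: no online neighbours, lost.
No further seizures.

2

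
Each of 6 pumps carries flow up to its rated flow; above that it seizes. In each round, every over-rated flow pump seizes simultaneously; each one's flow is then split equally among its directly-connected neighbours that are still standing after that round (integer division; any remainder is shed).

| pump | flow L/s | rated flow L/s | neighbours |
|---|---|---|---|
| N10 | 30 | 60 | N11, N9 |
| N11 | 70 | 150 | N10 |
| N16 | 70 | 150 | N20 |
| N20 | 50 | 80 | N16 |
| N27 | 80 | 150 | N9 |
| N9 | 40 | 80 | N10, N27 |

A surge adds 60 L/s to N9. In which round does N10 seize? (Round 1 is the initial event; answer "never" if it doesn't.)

2

Round 1 — N9 at 100 > 80. N9 seizes.
  N9 sheds 100 L/s to N10, N27: 50 each.
    N10: 30+50 = 80 > 60
    N27: 80+50 = 130 ≤ 150
Round 2 — N10 seizes.
  N10 sheds 80 L/s to N11: 80 each.
    N11: 70+80 = 150 ≤ 150
No further seizures.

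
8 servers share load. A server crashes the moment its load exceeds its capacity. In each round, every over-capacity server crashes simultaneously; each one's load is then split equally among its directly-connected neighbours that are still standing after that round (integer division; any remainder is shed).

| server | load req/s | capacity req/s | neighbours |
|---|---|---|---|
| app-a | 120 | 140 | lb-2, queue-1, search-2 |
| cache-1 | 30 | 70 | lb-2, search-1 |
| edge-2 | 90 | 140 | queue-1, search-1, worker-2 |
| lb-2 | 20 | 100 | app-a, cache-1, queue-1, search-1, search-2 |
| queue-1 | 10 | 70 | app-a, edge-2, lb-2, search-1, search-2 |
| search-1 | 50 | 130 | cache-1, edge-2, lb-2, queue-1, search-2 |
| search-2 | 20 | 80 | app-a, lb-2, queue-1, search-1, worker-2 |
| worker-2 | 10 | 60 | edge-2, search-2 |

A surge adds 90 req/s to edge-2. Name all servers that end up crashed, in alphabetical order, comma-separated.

app-a, cache-1, edge-2, lb-2, queue-1, search-1, search-2, worker-2

Round 1 — edge-2 at 180 > 140. edge-2 crashes.
  edge-2 sheds 180 req/s to queue-1, search-1, worker-2: 60 each.
    queue-1: 10+60 = 70 ≤ 70
    search-1: 50+60 = 110 ≤ 130
    worker-2: 10+60 = 70 > 60
Round 2 — worker-2 crashes.
  worker-2 sheds 70 req/s to search-2: 70 each.
    search-2: 20+70 = 90 > 80
Round 3 — search-2 crashes.
  search-2 sheds 90 req/s to app-a, lb-2, queue-1, search-1: 22 each (2 lost).
    app-a: 120+22 = 142 > 140
    lb-2: 20+22 = 42 ≤ 100
    queue-1: 70+22 = 92 > 70
    search-1: 110+22 = 132 > 130
Round 4 — app-a, queue-1, search-1 crash.
  app-a sheds 142 req/s to lb-2: 142 each.
    lb-2: 42+142 = 184 > 100
  queue-1 sheds 92 req/s to lb-2: 92 each.
    lb-2: 184+92 = 276 > 100
  search-1 sheds 132 req/s to cache-1, lb-2: 66 each.
    cache-1: 30+66 = 96 > 70
    lb-2: 276+66 = 342 > 100
Round 5 — cache-1, lb-2 crash.
  cache-1 sheds 96 req/s: no online neighbours, lost.
  lb-2 sheds 342 req/s: no online neighbours, lost.
No further crashes.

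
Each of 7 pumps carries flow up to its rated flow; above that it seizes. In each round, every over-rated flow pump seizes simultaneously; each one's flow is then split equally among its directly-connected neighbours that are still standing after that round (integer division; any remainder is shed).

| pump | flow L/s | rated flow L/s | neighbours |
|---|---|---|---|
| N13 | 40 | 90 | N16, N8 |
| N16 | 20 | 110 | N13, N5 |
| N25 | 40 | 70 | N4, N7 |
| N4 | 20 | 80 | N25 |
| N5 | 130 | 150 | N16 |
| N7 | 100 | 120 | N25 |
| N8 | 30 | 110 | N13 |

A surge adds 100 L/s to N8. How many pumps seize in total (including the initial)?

Round 1 — N8 at 130 > 110. N8 seizes.
  N8 sheds 130 L/s to N13: 130 each.
    N13: 40+130 = 170 > 90
Round 2 — N13 seizes.
  N13 sheds 170 L/s to N16: 170 each.
    N16: 20+170 = 190 > 110
Round 3 — N16 seizes.
  N16 sheds 190 L/s to N5: 190 each.
    N5: 130+190 = 320 > 150
Round 4 — N5 seizes.
  N5 sheds 320 L/s: no online neighbours, lost.
No further seizures.

4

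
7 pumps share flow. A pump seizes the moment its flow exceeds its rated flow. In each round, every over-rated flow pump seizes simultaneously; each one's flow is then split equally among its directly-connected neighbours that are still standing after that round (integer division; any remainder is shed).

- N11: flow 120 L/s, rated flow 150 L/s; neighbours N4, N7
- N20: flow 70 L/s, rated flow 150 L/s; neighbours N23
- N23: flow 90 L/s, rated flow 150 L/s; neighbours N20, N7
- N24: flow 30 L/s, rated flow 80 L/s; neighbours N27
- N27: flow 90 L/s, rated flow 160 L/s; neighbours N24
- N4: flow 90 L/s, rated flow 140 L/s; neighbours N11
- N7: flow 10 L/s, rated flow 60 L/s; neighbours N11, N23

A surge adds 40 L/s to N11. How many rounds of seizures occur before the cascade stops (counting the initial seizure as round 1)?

4

Round 1 — N11 at 160 > 150. N11 seizes.
  N11 sheds 160 L/s to N4, N7: 80 each.
    N4: 90+80 = 170 > 140
    N7: 10+80 = 90 > 60
Round 2 — N4, N7 seize.
  N4 sheds 170 L/s: no online neighbours, lost.
  N7 sheds 90 L/s to N23: 90 each.
    N23: 90+90 = 180 > 150
Round 3 — N23 seizes.
  N23 sheds 180 L/s to N20: 180 each.
    N20: 70+180 = 250 > 150
Round 4 — N20 seizes.
  N20 sheds 250 L/s: no online neighbours, lost.
No further seizures.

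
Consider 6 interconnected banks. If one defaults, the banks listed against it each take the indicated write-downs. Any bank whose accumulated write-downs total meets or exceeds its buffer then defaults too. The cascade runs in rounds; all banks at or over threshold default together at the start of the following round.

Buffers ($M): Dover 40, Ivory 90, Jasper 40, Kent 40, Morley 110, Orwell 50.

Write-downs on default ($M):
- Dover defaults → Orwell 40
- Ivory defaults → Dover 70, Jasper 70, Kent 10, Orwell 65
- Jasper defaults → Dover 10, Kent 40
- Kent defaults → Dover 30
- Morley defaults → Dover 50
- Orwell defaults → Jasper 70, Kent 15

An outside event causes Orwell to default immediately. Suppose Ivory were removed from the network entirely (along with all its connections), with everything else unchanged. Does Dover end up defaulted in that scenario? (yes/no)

With Ivory removed:
Round 1 — Orwell defaults (initial).
  Jasper: +70 → 70 ≥ 40
  Kent: +15 → 15 < 40
Round 2 — Jasper defaults.
  Dover: +10 → 10 < 40
  Kent: +40 → 55 ≥ 40
Round 3 — Kent defaults.
  Dover: +30 → 40 ≥ 40
Round 4 — Dover defaults.
No further defaults.

yes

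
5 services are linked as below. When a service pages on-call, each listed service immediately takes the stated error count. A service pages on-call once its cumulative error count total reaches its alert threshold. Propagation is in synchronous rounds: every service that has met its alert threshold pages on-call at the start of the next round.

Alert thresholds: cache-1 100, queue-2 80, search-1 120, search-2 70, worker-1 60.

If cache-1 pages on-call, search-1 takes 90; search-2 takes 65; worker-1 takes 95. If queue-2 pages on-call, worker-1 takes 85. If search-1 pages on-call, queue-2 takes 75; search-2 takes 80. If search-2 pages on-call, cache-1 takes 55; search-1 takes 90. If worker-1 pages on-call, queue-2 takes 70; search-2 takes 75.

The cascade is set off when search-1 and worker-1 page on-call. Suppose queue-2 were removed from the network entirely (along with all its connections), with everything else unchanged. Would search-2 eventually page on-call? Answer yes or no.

yes

With queue-2 removed:
Round 1 — search-1, worker-1 page on-call (initial).
  search-2: +80+75 → 155 ≥ 70
Round 2 — search-2 pages on-call.
  cache-1: +55 → 55 < 100
No further pages.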